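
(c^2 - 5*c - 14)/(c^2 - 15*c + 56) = (c + 2)/(c - 8)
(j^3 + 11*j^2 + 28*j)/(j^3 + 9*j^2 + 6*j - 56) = j/(j - 2)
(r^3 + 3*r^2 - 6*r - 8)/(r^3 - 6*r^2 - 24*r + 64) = (r + 1)/(r - 8)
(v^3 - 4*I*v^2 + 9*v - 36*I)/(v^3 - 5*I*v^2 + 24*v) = (v^2 - 7*I*v - 12)/(v*(v - 8*I))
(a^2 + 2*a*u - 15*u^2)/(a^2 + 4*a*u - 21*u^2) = (a + 5*u)/(a + 7*u)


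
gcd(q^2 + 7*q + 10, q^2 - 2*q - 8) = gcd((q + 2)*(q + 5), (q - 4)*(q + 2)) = q + 2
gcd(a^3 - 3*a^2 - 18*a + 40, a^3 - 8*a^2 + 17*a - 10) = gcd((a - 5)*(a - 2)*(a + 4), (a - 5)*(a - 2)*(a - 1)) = a^2 - 7*a + 10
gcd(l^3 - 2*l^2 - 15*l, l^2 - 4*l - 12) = 1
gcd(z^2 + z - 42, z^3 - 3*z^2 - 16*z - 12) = z - 6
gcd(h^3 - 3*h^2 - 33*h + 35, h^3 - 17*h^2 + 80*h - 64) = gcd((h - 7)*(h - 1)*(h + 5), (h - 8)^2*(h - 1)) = h - 1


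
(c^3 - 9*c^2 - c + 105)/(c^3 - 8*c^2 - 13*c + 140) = (c + 3)/(c + 4)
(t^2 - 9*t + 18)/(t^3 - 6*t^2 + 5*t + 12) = (t - 6)/(t^2 - 3*t - 4)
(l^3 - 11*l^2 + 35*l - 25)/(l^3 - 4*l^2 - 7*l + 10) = (l - 5)/(l + 2)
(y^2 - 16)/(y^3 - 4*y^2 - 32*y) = (y - 4)/(y*(y - 8))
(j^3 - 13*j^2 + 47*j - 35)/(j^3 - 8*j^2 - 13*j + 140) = (j - 1)/(j + 4)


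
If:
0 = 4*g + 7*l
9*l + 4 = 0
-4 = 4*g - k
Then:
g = 7/9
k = 64/9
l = -4/9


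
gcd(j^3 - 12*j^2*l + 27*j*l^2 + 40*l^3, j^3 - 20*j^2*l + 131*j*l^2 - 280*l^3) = j^2 - 13*j*l + 40*l^2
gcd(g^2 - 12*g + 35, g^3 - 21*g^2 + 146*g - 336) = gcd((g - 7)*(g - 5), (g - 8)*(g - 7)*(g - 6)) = g - 7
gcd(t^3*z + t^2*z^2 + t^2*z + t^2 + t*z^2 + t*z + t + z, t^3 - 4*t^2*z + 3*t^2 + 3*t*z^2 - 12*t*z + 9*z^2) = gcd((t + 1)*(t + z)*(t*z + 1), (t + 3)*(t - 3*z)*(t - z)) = 1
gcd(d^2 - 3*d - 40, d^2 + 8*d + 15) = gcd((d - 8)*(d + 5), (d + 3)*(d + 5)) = d + 5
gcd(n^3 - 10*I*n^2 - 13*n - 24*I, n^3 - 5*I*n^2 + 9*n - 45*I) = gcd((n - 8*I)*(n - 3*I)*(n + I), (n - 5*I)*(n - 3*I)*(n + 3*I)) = n - 3*I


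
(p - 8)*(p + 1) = p^2 - 7*p - 8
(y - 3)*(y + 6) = y^2 + 3*y - 18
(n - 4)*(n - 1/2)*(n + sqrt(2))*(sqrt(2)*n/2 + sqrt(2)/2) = sqrt(2)*n^4/2 - 7*sqrt(2)*n^3/4 + n^3 - 7*n^2/2 - 5*sqrt(2)*n^2/4 - 5*n/2 + sqrt(2)*n + 2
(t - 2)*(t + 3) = t^2 + t - 6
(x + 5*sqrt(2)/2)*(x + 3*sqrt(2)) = x^2 + 11*sqrt(2)*x/2 + 15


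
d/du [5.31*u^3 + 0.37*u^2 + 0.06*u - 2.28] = 15.93*u^2 + 0.74*u + 0.06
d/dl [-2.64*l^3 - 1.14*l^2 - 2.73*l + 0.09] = -7.92*l^2 - 2.28*l - 2.73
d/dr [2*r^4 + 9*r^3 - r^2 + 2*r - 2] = 8*r^3 + 27*r^2 - 2*r + 2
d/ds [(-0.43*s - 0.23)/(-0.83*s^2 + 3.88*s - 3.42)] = (-0.3569*s^2 - 0.3818*s + 2.363)/(0.6889*s^4 - 6.4408*s^3 + 20.7316*s^2 - 26.5392*s + 11.6964)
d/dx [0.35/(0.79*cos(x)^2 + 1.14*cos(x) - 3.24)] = (0.553*cos(x) + 0.399)*sin(x)/(0.79*cos(x)^2 + 1.14*cos(x) - 3.24)^2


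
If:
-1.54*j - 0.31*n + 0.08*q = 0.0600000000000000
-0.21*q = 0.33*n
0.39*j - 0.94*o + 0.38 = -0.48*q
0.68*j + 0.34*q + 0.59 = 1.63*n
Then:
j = -0.11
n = 0.24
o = 0.17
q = -0.38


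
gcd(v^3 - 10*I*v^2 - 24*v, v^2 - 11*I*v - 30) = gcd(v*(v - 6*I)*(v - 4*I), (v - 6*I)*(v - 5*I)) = v - 6*I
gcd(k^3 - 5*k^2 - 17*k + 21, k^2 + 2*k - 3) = k^2 + 2*k - 3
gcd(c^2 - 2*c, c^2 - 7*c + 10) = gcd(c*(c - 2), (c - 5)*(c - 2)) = c - 2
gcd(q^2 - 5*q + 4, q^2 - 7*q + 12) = q - 4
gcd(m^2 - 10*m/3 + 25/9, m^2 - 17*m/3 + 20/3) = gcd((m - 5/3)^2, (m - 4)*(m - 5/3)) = m - 5/3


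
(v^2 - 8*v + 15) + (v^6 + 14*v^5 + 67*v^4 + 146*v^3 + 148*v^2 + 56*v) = v^6 + 14*v^5 + 67*v^4 + 146*v^3 + 149*v^2 + 48*v + 15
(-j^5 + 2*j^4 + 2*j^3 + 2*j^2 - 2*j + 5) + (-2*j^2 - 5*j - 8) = -j^5 + 2*j^4 + 2*j^3 - 7*j - 3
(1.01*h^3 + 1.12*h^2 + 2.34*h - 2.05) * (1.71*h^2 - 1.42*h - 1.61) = 1.7271*h^5 + 0.481*h^4 + 0.784899999999999*h^3 - 8.6315*h^2 - 0.8564*h + 3.3005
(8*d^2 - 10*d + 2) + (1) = 8*d^2 - 10*d + 3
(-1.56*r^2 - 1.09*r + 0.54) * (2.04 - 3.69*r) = 5.7564*r^3 + 0.8397*r^2 - 4.2162*r + 1.1016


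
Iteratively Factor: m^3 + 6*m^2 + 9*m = (m + 3)*(m^2 + 3*m) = m*(m + 3)*(m + 3)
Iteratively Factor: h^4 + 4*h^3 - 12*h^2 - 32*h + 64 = (h - 2)*(h^3 + 6*h^2 - 32) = (h - 2)*(h + 4)*(h^2 + 2*h - 8) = (h - 2)^2*(h + 4)*(h + 4)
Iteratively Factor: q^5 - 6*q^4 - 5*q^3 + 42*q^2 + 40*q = (q)*(q^4 - 6*q^3 - 5*q^2 + 42*q + 40) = q*(q - 5)*(q^3 - q^2 - 10*q - 8) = q*(q - 5)*(q + 1)*(q^2 - 2*q - 8) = q*(q - 5)*(q + 1)*(q + 2)*(q - 4)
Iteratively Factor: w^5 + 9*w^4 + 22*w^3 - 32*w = (w)*(w^4 + 9*w^3 + 22*w^2 - 32) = w*(w + 4)*(w^3 + 5*w^2 + 2*w - 8) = w*(w - 1)*(w + 4)*(w^2 + 6*w + 8) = w*(w - 1)*(w + 4)^2*(w + 2)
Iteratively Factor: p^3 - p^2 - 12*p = (p)*(p^2 - p - 12) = p*(p + 3)*(p - 4)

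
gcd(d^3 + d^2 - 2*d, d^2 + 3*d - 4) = d - 1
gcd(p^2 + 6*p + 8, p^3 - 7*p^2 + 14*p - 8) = 1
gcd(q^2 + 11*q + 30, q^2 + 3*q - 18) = q + 6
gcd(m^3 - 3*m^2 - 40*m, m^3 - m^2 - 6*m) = m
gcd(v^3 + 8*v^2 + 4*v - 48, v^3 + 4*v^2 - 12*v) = v^2 + 4*v - 12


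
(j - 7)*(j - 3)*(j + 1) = j^3 - 9*j^2 + 11*j + 21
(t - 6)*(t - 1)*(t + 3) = t^3 - 4*t^2 - 15*t + 18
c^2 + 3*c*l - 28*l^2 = (c - 4*l)*(c + 7*l)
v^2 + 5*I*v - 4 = (v + I)*(v + 4*I)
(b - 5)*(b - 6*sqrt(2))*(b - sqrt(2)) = b^3 - 7*sqrt(2)*b^2 - 5*b^2 + 12*b + 35*sqrt(2)*b - 60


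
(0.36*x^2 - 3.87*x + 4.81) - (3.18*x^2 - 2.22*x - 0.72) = -2.82*x^2 - 1.65*x + 5.53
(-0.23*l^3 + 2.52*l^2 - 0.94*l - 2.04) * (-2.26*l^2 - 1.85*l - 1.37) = 0.5198*l^5 - 5.2697*l^4 - 2.2225*l^3 + 2.897*l^2 + 5.0618*l + 2.7948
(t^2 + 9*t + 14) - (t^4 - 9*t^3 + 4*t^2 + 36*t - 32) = -t^4 + 9*t^3 - 3*t^2 - 27*t + 46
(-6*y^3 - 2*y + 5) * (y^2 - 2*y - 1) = -6*y^5 + 12*y^4 + 4*y^3 + 9*y^2 - 8*y - 5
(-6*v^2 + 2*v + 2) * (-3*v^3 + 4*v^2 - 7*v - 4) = 18*v^5 - 30*v^4 + 44*v^3 + 18*v^2 - 22*v - 8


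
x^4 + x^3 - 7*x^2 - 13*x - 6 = (x - 3)*(x + 1)^2*(x + 2)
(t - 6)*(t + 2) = t^2 - 4*t - 12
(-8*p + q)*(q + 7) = -8*p*q - 56*p + q^2 + 7*q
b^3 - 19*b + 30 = (b - 3)*(b - 2)*(b + 5)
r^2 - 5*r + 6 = (r - 3)*(r - 2)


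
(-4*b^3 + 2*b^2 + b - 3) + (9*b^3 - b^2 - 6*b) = 5*b^3 + b^2 - 5*b - 3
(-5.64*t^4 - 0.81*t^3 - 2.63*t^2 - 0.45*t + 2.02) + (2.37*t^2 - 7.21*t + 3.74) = -5.64*t^4 - 0.81*t^3 - 0.26*t^2 - 7.66*t + 5.76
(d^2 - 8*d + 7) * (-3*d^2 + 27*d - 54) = -3*d^4 + 51*d^3 - 291*d^2 + 621*d - 378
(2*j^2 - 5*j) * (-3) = -6*j^2 + 15*j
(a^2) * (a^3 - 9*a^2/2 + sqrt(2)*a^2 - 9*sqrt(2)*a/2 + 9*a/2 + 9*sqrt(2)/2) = a^5 - 9*a^4/2 + sqrt(2)*a^4 - 9*sqrt(2)*a^3/2 + 9*a^3/2 + 9*sqrt(2)*a^2/2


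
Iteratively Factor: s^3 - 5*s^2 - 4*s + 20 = (s - 5)*(s^2 - 4) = (s - 5)*(s + 2)*(s - 2)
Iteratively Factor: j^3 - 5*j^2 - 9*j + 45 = (j - 3)*(j^2 - 2*j - 15) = (j - 3)*(j + 3)*(j - 5)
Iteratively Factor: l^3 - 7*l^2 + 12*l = (l - 3)*(l^2 - 4*l) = l*(l - 3)*(l - 4)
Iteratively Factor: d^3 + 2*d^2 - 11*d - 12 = (d - 3)*(d^2 + 5*d + 4) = (d - 3)*(d + 1)*(d + 4)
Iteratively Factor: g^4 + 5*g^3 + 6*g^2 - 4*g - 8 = (g - 1)*(g^3 + 6*g^2 + 12*g + 8) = (g - 1)*(g + 2)*(g^2 + 4*g + 4) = (g - 1)*(g + 2)^2*(g + 2)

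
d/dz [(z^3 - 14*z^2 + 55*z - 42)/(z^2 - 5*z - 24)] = (z^4 - 10*z^3 - 57*z^2 + 756*z - 1530)/(z^4 - 10*z^3 - 23*z^2 + 240*z + 576)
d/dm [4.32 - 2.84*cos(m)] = 2.84*sin(m)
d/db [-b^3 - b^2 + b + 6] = -3*b^2 - 2*b + 1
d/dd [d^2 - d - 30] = 2*d - 1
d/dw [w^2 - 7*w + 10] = 2*w - 7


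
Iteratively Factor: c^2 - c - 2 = (c + 1)*(c - 2)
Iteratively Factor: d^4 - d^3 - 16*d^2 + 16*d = (d + 4)*(d^3 - 5*d^2 + 4*d) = (d - 4)*(d + 4)*(d^2 - d) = d*(d - 4)*(d + 4)*(d - 1)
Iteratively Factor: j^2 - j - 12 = (j - 4)*(j + 3)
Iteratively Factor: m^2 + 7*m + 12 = (m + 3)*(m + 4)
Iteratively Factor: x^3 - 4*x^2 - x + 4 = (x - 1)*(x^2 - 3*x - 4) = (x - 1)*(x + 1)*(x - 4)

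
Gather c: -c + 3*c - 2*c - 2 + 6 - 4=0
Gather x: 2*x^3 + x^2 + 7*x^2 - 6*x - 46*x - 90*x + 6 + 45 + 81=2*x^3 + 8*x^2 - 142*x + 132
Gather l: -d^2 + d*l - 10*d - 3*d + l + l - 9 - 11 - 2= -d^2 - 13*d + l*(d + 2) - 22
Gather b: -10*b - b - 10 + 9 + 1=-11*b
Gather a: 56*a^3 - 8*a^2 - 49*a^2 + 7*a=56*a^3 - 57*a^2 + 7*a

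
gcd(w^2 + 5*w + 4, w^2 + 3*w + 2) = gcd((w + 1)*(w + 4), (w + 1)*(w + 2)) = w + 1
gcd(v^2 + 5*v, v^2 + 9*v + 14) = 1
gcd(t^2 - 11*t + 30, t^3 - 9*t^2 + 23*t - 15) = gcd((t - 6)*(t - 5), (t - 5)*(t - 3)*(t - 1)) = t - 5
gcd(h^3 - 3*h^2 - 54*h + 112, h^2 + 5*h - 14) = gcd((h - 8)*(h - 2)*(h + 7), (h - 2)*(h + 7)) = h^2 + 5*h - 14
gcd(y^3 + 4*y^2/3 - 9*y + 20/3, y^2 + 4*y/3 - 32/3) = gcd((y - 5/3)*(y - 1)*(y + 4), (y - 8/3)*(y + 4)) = y + 4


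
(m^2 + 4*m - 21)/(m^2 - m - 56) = (m - 3)/(m - 8)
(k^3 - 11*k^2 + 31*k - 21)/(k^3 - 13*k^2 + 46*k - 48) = (k^2 - 8*k + 7)/(k^2 - 10*k + 16)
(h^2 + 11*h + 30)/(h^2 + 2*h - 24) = (h + 5)/(h - 4)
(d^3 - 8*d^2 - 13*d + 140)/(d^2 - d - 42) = (d^2 - d - 20)/(d + 6)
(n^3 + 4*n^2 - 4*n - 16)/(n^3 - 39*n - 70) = (n^2 + 2*n - 8)/(n^2 - 2*n - 35)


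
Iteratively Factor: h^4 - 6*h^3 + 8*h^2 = (h - 2)*(h^3 - 4*h^2) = h*(h - 2)*(h^2 - 4*h) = h*(h - 4)*(h - 2)*(h)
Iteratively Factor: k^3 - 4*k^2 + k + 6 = (k - 3)*(k^2 - k - 2) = (k - 3)*(k + 1)*(k - 2)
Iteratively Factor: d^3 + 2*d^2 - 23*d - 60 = (d - 5)*(d^2 + 7*d + 12) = (d - 5)*(d + 4)*(d + 3)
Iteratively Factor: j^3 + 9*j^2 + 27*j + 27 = (j + 3)*(j^2 + 6*j + 9) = (j + 3)^2*(j + 3)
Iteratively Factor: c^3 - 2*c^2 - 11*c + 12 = (c - 4)*(c^2 + 2*c - 3) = (c - 4)*(c - 1)*(c + 3)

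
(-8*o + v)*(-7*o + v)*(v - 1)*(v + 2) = 56*o^2*v^2 + 56*o^2*v - 112*o^2 - 15*o*v^3 - 15*o*v^2 + 30*o*v + v^4 + v^3 - 2*v^2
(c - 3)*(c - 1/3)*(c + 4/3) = c^3 - 2*c^2 - 31*c/9 + 4/3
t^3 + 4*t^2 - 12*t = t*(t - 2)*(t + 6)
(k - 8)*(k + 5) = k^2 - 3*k - 40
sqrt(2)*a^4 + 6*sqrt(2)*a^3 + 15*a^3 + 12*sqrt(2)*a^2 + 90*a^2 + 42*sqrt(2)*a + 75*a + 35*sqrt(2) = (a + 1)*(a + 5)*(a + 7*sqrt(2))*(sqrt(2)*a + 1)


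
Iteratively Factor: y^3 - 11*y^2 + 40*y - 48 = (y - 3)*(y^2 - 8*y + 16) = (y - 4)*(y - 3)*(y - 4)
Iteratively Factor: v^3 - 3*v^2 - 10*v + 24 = (v + 3)*(v^2 - 6*v + 8) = (v - 2)*(v + 3)*(v - 4)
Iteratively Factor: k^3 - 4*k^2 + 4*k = (k - 2)*(k^2 - 2*k) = (k - 2)^2*(k)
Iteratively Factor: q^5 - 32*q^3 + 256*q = (q - 4)*(q^4 + 4*q^3 - 16*q^2 - 64*q) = q*(q - 4)*(q^3 + 4*q^2 - 16*q - 64) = q*(q - 4)*(q + 4)*(q^2 - 16) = q*(q - 4)*(q + 4)^2*(q - 4)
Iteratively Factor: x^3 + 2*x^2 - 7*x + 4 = (x - 1)*(x^2 + 3*x - 4) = (x - 1)*(x + 4)*(x - 1)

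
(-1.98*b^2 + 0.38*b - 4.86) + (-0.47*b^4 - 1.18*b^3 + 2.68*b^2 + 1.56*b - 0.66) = -0.47*b^4 - 1.18*b^3 + 0.7*b^2 + 1.94*b - 5.52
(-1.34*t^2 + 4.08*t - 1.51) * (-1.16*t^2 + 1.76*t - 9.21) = 1.5544*t^4 - 7.0912*t^3 + 21.2738*t^2 - 40.2344*t + 13.9071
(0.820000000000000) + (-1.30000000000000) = -0.480000000000000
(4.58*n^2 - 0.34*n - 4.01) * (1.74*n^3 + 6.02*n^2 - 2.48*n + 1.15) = 7.9692*n^5 + 26.98*n^4 - 20.3826*n^3 - 18.03*n^2 + 9.5538*n - 4.6115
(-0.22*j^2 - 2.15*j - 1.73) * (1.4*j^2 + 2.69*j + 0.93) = -0.308*j^4 - 3.6018*j^3 - 8.4101*j^2 - 6.6532*j - 1.6089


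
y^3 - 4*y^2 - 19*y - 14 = (y - 7)*(y + 1)*(y + 2)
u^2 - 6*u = u*(u - 6)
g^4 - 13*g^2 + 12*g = g*(g - 3)*(g - 1)*(g + 4)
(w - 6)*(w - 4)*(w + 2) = w^3 - 8*w^2 + 4*w + 48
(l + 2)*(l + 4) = l^2 + 6*l + 8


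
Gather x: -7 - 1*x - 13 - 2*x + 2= -3*x - 18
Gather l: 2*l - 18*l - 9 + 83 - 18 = 56 - 16*l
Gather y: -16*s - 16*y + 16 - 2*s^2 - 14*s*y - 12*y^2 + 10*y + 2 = -2*s^2 - 16*s - 12*y^2 + y*(-14*s - 6) + 18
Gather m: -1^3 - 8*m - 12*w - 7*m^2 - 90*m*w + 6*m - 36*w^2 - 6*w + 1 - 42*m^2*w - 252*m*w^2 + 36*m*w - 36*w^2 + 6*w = m^2*(-42*w - 7) + m*(-252*w^2 - 54*w - 2) - 72*w^2 - 12*w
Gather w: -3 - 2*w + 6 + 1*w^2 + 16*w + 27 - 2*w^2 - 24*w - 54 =-w^2 - 10*w - 24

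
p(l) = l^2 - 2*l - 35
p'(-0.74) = -3.48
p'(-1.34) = -4.68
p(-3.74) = -13.53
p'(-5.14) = -12.28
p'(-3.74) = -9.48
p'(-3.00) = -8.00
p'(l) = 2*l - 2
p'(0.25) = -1.50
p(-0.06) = -34.88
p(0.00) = -35.00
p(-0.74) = -32.97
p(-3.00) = -20.00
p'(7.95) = 13.90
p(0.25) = -35.44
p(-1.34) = -30.52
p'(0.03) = -1.94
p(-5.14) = 1.70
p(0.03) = -35.06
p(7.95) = 12.30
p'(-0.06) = -2.12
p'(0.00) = -2.00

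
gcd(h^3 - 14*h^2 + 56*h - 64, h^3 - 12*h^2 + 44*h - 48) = h^2 - 6*h + 8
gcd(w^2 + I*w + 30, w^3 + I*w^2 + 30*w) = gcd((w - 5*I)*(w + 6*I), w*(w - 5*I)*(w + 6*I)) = w^2 + I*w + 30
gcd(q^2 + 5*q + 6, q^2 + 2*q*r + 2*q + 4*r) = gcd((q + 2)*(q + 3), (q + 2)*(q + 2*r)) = q + 2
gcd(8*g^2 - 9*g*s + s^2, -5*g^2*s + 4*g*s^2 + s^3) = -g + s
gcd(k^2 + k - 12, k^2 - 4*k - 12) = 1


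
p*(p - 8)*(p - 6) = p^3 - 14*p^2 + 48*p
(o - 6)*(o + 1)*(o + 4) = o^3 - o^2 - 26*o - 24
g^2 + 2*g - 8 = (g - 2)*(g + 4)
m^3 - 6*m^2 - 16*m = m*(m - 8)*(m + 2)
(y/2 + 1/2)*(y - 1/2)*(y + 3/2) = y^3/2 + y^2 + y/8 - 3/8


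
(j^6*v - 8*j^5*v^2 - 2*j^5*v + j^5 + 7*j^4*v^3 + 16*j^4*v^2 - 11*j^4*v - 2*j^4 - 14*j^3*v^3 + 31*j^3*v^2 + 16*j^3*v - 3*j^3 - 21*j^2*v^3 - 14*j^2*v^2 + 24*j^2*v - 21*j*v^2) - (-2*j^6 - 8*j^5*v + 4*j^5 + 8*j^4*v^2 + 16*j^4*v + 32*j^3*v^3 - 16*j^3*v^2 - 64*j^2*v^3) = j^6*v + 2*j^6 - 8*j^5*v^2 + 6*j^5*v - 3*j^5 + 7*j^4*v^3 + 8*j^4*v^2 - 27*j^4*v - 2*j^4 - 46*j^3*v^3 + 47*j^3*v^2 + 16*j^3*v - 3*j^3 + 43*j^2*v^3 - 14*j^2*v^2 + 24*j^2*v - 21*j*v^2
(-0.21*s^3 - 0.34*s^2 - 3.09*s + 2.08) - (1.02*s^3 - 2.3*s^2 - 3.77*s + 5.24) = -1.23*s^3 + 1.96*s^2 + 0.68*s - 3.16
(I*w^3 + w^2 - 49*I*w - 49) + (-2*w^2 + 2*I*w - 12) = I*w^3 - w^2 - 47*I*w - 61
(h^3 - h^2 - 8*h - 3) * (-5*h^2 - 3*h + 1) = -5*h^5 + 2*h^4 + 44*h^3 + 38*h^2 + h - 3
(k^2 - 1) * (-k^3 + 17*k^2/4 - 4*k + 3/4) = -k^5 + 17*k^4/4 - 3*k^3 - 7*k^2/2 + 4*k - 3/4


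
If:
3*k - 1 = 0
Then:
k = 1/3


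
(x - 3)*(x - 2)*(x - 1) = x^3 - 6*x^2 + 11*x - 6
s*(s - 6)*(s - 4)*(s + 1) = s^4 - 9*s^3 + 14*s^2 + 24*s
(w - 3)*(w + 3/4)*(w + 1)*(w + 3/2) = w^4 + w^3/4 - 51*w^2/8 - 9*w - 27/8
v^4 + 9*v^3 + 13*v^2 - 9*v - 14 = (v - 1)*(v + 1)*(v + 2)*(v + 7)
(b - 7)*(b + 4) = b^2 - 3*b - 28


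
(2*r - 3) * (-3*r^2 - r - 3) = -6*r^3 + 7*r^2 - 3*r + 9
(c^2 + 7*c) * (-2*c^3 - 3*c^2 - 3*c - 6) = -2*c^5 - 17*c^4 - 24*c^3 - 27*c^2 - 42*c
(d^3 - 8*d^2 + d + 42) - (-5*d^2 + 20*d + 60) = d^3 - 3*d^2 - 19*d - 18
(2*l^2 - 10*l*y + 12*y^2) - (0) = 2*l^2 - 10*l*y + 12*y^2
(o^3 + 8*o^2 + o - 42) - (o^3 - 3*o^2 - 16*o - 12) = 11*o^2 + 17*o - 30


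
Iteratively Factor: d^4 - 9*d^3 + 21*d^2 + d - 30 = (d - 2)*(d^3 - 7*d^2 + 7*d + 15) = (d - 5)*(d - 2)*(d^2 - 2*d - 3) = (d - 5)*(d - 3)*(d - 2)*(d + 1)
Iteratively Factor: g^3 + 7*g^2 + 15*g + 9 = (g + 1)*(g^2 + 6*g + 9) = (g + 1)*(g + 3)*(g + 3)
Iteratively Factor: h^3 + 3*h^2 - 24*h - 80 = (h - 5)*(h^2 + 8*h + 16) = (h - 5)*(h + 4)*(h + 4)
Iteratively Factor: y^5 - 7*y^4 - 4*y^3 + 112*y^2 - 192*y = (y - 4)*(y^4 - 3*y^3 - 16*y^2 + 48*y) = (y - 4)*(y - 3)*(y^3 - 16*y) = y*(y - 4)*(y - 3)*(y^2 - 16) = y*(y - 4)^2*(y - 3)*(y + 4)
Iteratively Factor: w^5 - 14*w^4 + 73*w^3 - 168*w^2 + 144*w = (w - 3)*(w^4 - 11*w^3 + 40*w^2 - 48*w) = w*(w - 3)*(w^3 - 11*w^2 + 40*w - 48) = w*(w - 4)*(w - 3)*(w^2 - 7*w + 12) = w*(w - 4)^2*(w - 3)*(w - 3)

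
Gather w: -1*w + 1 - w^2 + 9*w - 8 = -w^2 + 8*w - 7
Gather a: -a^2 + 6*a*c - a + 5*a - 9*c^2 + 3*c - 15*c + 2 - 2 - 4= -a^2 + a*(6*c + 4) - 9*c^2 - 12*c - 4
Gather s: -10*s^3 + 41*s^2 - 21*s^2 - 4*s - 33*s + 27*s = -10*s^3 + 20*s^2 - 10*s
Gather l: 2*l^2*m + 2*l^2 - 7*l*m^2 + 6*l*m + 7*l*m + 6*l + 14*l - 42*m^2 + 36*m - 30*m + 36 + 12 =l^2*(2*m + 2) + l*(-7*m^2 + 13*m + 20) - 42*m^2 + 6*m + 48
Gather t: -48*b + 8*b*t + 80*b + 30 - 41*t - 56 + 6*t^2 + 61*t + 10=32*b + 6*t^2 + t*(8*b + 20) - 16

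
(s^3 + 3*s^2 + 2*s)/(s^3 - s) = (s + 2)/(s - 1)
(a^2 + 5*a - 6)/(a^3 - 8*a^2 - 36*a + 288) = (a - 1)/(a^2 - 14*a + 48)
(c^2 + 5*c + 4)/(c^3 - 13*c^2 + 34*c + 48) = (c + 4)/(c^2 - 14*c + 48)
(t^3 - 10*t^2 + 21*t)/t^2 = t - 10 + 21/t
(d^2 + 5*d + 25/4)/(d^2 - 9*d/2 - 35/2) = (d + 5/2)/(d - 7)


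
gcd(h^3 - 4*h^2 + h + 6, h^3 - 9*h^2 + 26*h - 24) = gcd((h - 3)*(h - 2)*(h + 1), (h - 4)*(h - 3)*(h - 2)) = h^2 - 5*h + 6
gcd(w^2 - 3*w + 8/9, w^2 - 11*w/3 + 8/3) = w - 8/3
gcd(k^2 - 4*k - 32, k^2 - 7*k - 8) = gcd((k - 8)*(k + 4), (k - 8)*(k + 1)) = k - 8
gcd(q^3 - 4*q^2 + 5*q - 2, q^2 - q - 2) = q - 2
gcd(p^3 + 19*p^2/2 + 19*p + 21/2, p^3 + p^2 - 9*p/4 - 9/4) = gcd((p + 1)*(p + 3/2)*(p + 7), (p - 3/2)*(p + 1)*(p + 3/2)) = p^2 + 5*p/2 + 3/2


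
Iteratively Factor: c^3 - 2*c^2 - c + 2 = (c + 1)*(c^2 - 3*c + 2) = (c - 1)*(c + 1)*(c - 2)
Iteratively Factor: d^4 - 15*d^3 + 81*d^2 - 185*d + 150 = (d - 5)*(d^3 - 10*d^2 + 31*d - 30) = (d - 5)*(d - 2)*(d^2 - 8*d + 15) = (d - 5)*(d - 3)*(d - 2)*(d - 5)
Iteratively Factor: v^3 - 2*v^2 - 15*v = (v)*(v^2 - 2*v - 15) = v*(v + 3)*(v - 5)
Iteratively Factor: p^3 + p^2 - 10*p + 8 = (p - 2)*(p^2 + 3*p - 4) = (p - 2)*(p + 4)*(p - 1)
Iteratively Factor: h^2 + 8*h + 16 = (h + 4)*(h + 4)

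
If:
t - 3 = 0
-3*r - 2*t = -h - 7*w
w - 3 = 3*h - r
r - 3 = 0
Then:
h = 15/22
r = 3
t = 3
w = 45/22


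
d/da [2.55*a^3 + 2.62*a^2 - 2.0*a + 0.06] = 7.65*a^2 + 5.24*a - 2.0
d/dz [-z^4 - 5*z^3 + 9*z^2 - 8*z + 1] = -4*z^3 - 15*z^2 + 18*z - 8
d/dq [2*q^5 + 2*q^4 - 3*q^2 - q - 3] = 10*q^4 + 8*q^3 - 6*q - 1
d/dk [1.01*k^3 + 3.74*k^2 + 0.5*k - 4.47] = 3.03*k^2 + 7.48*k + 0.5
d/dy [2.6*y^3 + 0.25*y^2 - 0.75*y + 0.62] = 7.8*y^2 + 0.5*y - 0.75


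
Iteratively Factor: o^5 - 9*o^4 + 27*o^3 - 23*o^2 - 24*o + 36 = (o - 3)*(o^4 - 6*o^3 + 9*o^2 + 4*o - 12) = (o - 3)*(o - 2)*(o^3 - 4*o^2 + o + 6) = (o - 3)*(o - 2)^2*(o^2 - 2*o - 3) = (o - 3)^2*(o - 2)^2*(o + 1)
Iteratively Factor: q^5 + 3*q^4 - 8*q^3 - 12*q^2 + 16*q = (q)*(q^4 + 3*q^3 - 8*q^2 - 12*q + 16) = q*(q - 2)*(q^3 + 5*q^2 + 2*q - 8) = q*(q - 2)*(q + 2)*(q^2 + 3*q - 4) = q*(q - 2)*(q + 2)*(q + 4)*(q - 1)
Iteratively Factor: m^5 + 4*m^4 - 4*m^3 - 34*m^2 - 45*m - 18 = (m + 2)*(m^4 + 2*m^3 - 8*m^2 - 18*m - 9) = (m + 1)*(m + 2)*(m^3 + m^2 - 9*m - 9) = (m - 3)*(m + 1)*(m + 2)*(m^2 + 4*m + 3) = (m - 3)*(m + 1)^2*(m + 2)*(m + 3)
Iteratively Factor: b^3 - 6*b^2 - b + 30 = (b + 2)*(b^2 - 8*b + 15) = (b - 3)*(b + 2)*(b - 5)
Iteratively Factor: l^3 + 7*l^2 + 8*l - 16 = (l + 4)*(l^2 + 3*l - 4) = (l + 4)^2*(l - 1)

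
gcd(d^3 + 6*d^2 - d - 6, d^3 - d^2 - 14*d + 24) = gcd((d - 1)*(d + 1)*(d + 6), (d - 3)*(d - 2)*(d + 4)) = 1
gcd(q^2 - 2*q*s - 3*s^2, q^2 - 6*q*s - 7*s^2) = q + s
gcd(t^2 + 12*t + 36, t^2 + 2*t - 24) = t + 6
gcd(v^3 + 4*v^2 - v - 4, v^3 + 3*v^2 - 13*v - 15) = v + 1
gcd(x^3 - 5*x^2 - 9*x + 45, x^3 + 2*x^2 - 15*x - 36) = x + 3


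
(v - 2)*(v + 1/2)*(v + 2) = v^3 + v^2/2 - 4*v - 2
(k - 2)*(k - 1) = k^2 - 3*k + 2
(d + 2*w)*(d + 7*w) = d^2 + 9*d*w + 14*w^2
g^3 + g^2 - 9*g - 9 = (g - 3)*(g + 1)*(g + 3)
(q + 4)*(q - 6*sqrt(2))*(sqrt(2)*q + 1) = sqrt(2)*q^3 - 11*q^2 + 4*sqrt(2)*q^2 - 44*q - 6*sqrt(2)*q - 24*sqrt(2)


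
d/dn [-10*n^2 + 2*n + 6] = 2 - 20*n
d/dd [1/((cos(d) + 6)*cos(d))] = 2*(cos(d) + 3)*sin(d)/((cos(d) + 6)^2*cos(d)^2)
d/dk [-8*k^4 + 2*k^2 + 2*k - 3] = -32*k^3 + 4*k + 2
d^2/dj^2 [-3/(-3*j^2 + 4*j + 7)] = 6*(9*j^2 - 12*j - 4*(3*j - 2)^2 - 21)/(-3*j^2 + 4*j + 7)^3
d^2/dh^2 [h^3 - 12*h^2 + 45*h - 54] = 6*h - 24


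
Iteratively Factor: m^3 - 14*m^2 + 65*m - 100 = (m - 5)*(m^2 - 9*m + 20) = (m - 5)*(m - 4)*(m - 5)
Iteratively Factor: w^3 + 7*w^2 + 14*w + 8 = (w + 4)*(w^2 + 3*w + 2) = (w + 1)*(w + 4)*(w + 2)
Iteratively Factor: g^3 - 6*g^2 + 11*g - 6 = (g - 3)*(g^2 - 3*g + 2) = (g - 3)*(g - 2)*(g - 1)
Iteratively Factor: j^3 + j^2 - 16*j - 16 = (j + 1)*(j^2 - 16) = (j - 4)*(j + 1)*(j + 4)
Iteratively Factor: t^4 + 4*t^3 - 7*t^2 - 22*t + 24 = (t - 2)*(t^3 + 6*t^2 + 5*t - 12) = (t - 2)*(t + 4)*(t^2 + 2*t - 3) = (t - 2)*(t + 3)*(t + 4)*(t - 1)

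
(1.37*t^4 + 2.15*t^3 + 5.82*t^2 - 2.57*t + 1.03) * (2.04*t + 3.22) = 2.7948*t^5 + 8.7974*t^4 + 18.7958*t^3 + 13.4976*t^2 - 6.1742*t + 3.3166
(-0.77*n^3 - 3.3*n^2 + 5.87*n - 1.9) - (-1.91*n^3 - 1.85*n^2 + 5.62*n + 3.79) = 1.14*n^3 - 1.45*n^2 + 0.25*n - 5.69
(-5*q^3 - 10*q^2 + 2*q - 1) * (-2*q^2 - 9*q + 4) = 10*q^5 + 65*q^4 + 66*q^3 - 56*q^2 + 17*q - 4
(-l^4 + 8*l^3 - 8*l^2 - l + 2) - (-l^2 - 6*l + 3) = -l^4 + 8*l^3 - 7*l^2 + 5*l - 1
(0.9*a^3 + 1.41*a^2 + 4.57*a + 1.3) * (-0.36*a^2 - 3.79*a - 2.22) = -0.324*a^5 - 3.9186*a^4 - 8.9871*a^3 - 20.9185*a^2 - 15.0724*a - 2.886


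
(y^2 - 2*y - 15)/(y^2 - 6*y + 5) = (y + 3)/(y - 1)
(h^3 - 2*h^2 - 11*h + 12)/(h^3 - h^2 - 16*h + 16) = (h + 3)/(h + 4)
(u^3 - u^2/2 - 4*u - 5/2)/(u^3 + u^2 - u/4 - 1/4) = 2*(2*u^2 - 3*u - 5)/(4*u^2 - 1)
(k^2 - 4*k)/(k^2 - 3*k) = (k - 4)/(k - 3)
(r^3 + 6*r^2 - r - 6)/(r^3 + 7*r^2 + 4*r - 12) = (r + 1)/(r + 2)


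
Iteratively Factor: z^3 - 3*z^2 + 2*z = (z)*(z^2 - 3*z + 2) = z*(z - 1)*(z - 2)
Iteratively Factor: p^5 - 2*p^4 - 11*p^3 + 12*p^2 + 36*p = (p - 3)*(p^4 + p^3 - 8*p^2 - 12*p) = (p - 3)^2*(p^3 + 4*p^2 + 4*p) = p*(p - 3)^2*(p^2 + 4*p + 4) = p*(p - 3)^2*(p + 2)*(p + 2)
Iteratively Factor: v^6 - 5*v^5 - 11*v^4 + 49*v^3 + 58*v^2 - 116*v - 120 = (v + 2)*(v^5 - 7*v^4 + 3*v^3 + 43*v^2 - 28*v - 60) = (v - 3)*(v + 2)*(v^4 - 4*v^3 - 9*v^2 + 16*v + 20) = (v - 3)*(v - 2)*(v + 2)*(v^3 - 2*v^2 - 13*v - 10) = (v - 3)*(v - 2)*(v + 2)^2*(v^2 - 4*v - 5) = (v - 3)*(v - 2)*(v + 1)*(v + 2)^2*(v - 5)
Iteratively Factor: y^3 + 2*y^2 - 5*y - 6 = (y + 3)*(y^2 - y - 2) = (y - 2)*(y + 3)*(y + 1)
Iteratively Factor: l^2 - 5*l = (l)*(l - 5)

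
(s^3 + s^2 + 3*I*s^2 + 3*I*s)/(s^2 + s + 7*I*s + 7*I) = s*(s + 3*I)/(s + 7*I)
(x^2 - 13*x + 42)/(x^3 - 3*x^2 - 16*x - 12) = (x - 7)/(x^2 + 3*x + 2)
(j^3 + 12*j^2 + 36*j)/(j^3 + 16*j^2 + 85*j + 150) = j*(j + 6)/(j^2 + 10*j + 25)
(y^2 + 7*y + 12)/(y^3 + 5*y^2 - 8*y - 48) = (y + 3)/(y^2 + y - 12)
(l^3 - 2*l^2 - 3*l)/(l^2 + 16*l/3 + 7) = 3*l*(l^2 - 2*l - 3)/(3*l^2 + 16*l + 21)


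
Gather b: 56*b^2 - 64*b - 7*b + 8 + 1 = 56*b^2 - 71*b + 9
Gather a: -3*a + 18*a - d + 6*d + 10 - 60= 15*a + 5*d - 50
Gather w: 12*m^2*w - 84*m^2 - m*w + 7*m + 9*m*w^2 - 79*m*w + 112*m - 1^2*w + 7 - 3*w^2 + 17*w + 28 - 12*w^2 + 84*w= -84*m^2 + 119*m + w^2*(9*m - 15) + w*(12*m^2 - 80*m + 100) + 35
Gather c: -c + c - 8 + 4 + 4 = 0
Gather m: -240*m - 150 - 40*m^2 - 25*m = -40*m^2 - 265*m - 150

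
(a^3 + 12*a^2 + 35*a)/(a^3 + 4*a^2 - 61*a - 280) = a/(a - 8)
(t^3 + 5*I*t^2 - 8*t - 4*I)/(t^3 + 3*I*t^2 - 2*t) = (t + 2*I)/t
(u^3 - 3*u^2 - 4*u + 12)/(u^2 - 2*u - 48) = (-u^3 + 3*u^2 + 4*u - 12)/(-u^2 + 2*u + 48)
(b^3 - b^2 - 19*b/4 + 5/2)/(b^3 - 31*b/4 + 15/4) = (b + 2)/(b + 3)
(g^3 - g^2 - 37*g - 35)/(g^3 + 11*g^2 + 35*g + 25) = (g - 7)/(g + 5)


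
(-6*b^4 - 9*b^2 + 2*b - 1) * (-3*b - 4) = 18*b^5 + 24*b^4 + 27*b^3 + 30*b^2 - 5*b + 4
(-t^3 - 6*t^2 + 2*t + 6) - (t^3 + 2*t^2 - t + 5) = -2*t^3 - 8*t^2 + 3*t + 1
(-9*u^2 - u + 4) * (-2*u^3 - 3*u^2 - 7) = 18*u^5 + 29*u^4 - 5*u^3 + 51*u^2 + 7*u - 28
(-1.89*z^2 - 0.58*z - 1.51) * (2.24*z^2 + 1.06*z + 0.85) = -4.2336*z^4 - 3.3026*z^3 - 5.6037*z^2 - 2.0936*z - 1.2835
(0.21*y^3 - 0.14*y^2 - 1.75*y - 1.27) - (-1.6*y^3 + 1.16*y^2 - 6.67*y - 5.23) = 1.81*y^3 - 1.3*y^2 + 4.92*y + 3.96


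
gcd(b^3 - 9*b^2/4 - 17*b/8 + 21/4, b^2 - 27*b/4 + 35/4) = b - 7/4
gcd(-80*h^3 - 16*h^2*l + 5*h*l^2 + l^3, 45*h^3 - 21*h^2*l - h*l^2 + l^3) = 5*h + l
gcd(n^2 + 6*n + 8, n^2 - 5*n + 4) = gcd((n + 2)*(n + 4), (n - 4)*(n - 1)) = 1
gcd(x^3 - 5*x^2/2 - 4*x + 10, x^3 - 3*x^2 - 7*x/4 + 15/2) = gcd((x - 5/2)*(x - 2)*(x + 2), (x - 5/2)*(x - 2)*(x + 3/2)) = x^2 - 9*x/2 + 5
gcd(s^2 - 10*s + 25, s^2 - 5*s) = s - 5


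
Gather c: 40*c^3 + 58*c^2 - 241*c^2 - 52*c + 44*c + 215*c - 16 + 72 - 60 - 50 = 40*c^3 - 183*c^2 + 207*c - 54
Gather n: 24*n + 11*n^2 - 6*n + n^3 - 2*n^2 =n^3 + 9*n^2 + 18*n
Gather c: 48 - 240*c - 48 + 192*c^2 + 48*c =192*c^2 - 192*c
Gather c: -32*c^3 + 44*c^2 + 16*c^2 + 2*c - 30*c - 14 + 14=-32*c^3 + 60*c^2 - 28*c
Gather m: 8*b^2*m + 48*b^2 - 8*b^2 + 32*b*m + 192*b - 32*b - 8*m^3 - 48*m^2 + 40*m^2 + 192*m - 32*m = 40*b^2 + 160*b - 8*m^3 - 8*m^2 + m*(8*b^2 + 32*b + 160)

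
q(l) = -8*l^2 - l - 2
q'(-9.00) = 143.00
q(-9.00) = -641.00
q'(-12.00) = 191.00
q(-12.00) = -1142.00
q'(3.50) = -57.00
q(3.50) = -103.50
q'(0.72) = -12.52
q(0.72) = -6.87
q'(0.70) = -12.20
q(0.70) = -6.62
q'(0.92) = -15.72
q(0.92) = -9.69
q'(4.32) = -70.12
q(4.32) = -155.62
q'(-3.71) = 58.36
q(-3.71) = -108.40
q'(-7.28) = 115.48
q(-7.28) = -418.71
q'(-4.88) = 77.08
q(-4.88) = -187.64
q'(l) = -16*l - 1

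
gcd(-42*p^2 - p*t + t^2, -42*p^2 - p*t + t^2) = 42*p^2 + p*t - t^2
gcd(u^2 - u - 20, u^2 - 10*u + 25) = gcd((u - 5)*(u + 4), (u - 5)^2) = u - 5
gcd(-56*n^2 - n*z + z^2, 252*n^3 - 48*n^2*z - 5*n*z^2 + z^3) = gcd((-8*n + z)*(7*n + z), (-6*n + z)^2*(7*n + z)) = 7*n + z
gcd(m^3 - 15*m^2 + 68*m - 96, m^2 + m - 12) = m - 3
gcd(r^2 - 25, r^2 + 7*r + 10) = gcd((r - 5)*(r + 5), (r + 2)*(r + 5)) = r + 5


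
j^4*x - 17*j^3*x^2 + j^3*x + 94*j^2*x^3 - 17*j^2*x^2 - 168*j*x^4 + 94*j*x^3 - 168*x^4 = (j - 7*x)*(j - 6*x)*(j - 4*x)*(j*x + x)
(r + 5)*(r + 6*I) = r^2 + 5*r + 6*I*r + 30*I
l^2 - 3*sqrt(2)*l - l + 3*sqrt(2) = (l - 1)*(l - 3*sqrt(2))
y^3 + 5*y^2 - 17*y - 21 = (y - 3)*(y + 1)*(y + 7)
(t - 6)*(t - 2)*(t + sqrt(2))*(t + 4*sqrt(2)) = t^4 - 8*t^3 + 5*sqrt(2)*t^3 - 40*sqrt(2)*t^2 + 20*t^2 - 64*t + 60*sqrt(2)*t + 96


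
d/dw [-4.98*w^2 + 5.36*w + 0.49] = 5.36 - 9.96*w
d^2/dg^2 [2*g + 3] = 0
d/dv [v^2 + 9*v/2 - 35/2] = 2*v + 9/2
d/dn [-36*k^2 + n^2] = 2*n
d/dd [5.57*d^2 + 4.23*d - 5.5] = 11.14*d + 4.23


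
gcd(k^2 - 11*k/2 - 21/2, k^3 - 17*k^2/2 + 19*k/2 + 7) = k - 7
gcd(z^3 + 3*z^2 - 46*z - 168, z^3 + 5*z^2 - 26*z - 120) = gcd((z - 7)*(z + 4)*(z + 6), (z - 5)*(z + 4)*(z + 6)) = z^2 + 10*z + 24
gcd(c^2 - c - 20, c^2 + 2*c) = 1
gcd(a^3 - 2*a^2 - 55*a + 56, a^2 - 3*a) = 1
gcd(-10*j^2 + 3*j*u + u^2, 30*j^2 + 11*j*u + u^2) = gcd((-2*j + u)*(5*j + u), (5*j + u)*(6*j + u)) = 5*j + u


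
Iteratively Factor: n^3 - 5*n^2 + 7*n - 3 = (n - 1)*(n^2 - 4*n + 3) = (n - 1)^2*(n - 3)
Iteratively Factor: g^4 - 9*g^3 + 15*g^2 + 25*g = (g - 5)*(g^3 - 4*g^2 - 5*g) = g*(g - 5)*(g^2 - 4*g - 5) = g*(g - 5)^2*(g + 1)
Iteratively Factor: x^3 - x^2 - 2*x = (x - 2)*(x^2 + x) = (x - 2)*(x + 1)*(x)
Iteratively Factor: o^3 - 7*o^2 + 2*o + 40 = (o + 2)*(o^2 - 9*o + 20) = (o - 4)*(o + 2)*(o - 5)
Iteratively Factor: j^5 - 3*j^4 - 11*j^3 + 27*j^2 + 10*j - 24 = (j - 2)*(j^4 - j^3 - 13*j^2 + j + 12) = (j - 2)*(j - 1)*(j^3 - 13*j - 12) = (j - 2)*(j - 1)*(j + 1)*(j^2 - j - 12) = (j - 4)*(j - 2)*(j - 1)*(j + 1)*(j + 3)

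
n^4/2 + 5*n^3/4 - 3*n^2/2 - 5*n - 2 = (n/2 + 1)*(n - 2)*(n + 1/2)*(n + 2)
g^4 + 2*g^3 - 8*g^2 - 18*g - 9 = (g - 3)*(g + 1)^2*(g + 3)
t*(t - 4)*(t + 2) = t^3 - 2*t^2 - 8*t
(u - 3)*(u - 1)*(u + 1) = u^3 - 3*u^2 - u + 3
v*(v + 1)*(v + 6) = v^3 + 7*v^2 + 6*v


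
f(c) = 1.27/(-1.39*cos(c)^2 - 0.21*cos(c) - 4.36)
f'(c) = 1.27*(-2.78*sin(c)*cos(c) - 0.21*sin(c))/(-1.39*cos(c)^2 - 0.21*cos(c) - 4.36)^2 = -(3.5306*cos(c) + 0.2667)*sin(c)/(1.39*cos(c)^2 + 0.21*cos(c) + 4.36)^2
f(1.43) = -0.29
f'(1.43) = -0.04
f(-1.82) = -0.29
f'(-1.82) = -0.03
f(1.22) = -0.28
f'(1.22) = -0.07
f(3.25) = -0.23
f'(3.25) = -0.01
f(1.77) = -0.29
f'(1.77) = 0.02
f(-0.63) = -0.23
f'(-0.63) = 0.06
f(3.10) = -0.23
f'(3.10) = 0.00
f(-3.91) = -0.26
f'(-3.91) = 0.07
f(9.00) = -0.24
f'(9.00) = 0.04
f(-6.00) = -0.22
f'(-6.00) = -0.03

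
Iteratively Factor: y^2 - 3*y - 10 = (y - 5)*(y + 2)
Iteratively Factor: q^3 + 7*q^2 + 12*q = (q)*(q^2 + 7*q + 12) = q*(q + 4)*(q + 3)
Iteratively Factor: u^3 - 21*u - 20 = (u + 1)*(u^2 - u - 20) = (u + 1)*(u + 4)*(u - 5)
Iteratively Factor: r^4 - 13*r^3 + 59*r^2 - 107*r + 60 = (r - 4)*(r^3 - 9*r^2 + 23*r - 15) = (r - 4)*(r - 1)*(r^2 - 8*r + 15) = (r - 5)*(r - 4)*(r - 1)*(r - 3)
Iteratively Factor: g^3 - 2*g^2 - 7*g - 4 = (g - 4)*(g^2 + 2*g + 1) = (g - 4)*(g + 1)*(g + 1)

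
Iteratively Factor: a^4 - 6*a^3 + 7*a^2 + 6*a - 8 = (a - 2)*(a^3 - 4*a^2 - a + 4) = (a - 4)*(a - 2)*(a^2 - 1) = (a - 4)*(a - 2)*(a - 1)*(a + 1)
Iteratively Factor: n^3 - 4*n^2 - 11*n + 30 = (n + 3)*(n^2 - 7*n + 10) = (n - 5)*(n + 3)*(n - 2)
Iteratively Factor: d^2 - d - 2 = (d - 2)*(d + 1)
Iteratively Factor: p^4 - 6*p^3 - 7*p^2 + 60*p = (p + 3)*(p^3 - 9*p^2 + 20*p) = (p - 5)*(p + 3)*(p^2 - 4*p) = p*(p - 5)*(p + 3)*(p - 4)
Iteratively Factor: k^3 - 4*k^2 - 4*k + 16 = (k - 4)*(k^2 - 4) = (k - 4)*(k + 2)*(k - 2)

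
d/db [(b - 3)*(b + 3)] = 2*b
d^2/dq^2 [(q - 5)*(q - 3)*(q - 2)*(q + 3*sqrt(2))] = 12*q^2 - 60*q + 18*sqrt(2)*q - 60*sqrt(2) + 62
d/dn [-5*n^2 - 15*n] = -10*n - 15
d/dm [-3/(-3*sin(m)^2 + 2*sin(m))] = 6*(-3/tan(m) + cos(m)/sin(m)^2)/(3*sin(m) - 2)^2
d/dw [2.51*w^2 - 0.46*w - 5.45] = 5.02*w - 0.46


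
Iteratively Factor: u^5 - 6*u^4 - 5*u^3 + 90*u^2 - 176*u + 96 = (u - 2)*(u^4 - 4*u^3 - 13*u^2 + 64*u - 48) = (u - 2)*(u + 4)*(u^3 - 8*u^2 + 19*u - 12) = (u - 4)*(u - 2)*(u + 4)*(u^2 - 4*u + 3) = (u - 4)*(u - 2)*(u - 1)*(u + 4)*(u - 3)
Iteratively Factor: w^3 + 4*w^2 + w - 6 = (w + 2)*(w^2 + 2*w - 3) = (w + 2)*(w + 3)*(w - 1)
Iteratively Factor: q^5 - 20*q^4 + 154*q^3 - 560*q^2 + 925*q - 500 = (q - 5)*(q^4 - 15*q^3 + 79*q^2 - 165*q + 100) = (q - 5)^2*(q^3 - 10*q^2 + 29*q - 20) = (q - 5)^3*(q^2 - 5*q + 4) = (q - 5)^3*(q - 4)*(q - 1)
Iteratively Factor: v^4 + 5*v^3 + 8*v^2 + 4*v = (v)*(v^3 + 5*v^2 + 8*v + 4) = v*(v + 2)*(v^2 + 3*v + 2) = v*(v + 1)*(v + 2)*(v + 2)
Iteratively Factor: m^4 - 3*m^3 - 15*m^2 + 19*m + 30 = (m + 1)*(m^3 - 4*m^2 - 11*m + 30) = (m - 2)*(m + 1)*(m^2 - 2*m - 15) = (m - 2)*(m + 1)*(m + 3)*(m - 5)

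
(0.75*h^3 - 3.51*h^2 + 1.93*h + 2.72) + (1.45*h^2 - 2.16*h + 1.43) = 0.75*h^3 - 2.06*h^2 - 0.23*h + 4.15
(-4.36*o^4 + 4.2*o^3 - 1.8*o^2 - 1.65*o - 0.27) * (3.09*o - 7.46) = -13.4724*o^5 + 45.5036*o^4 - 36.894*o^3 + 8.3295*o^2 + 11.4747*o + 2.0142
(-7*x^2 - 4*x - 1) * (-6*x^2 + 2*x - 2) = 42*x^4 + 10*x^3 + 12*x^2 + 6*x + 2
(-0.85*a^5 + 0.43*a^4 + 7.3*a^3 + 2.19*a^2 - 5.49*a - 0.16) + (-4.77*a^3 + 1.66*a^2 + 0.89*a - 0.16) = -0.85*a^5 + 0.43*a^4 + 2.53*a^3 + 3.85*a^2 - 4.6*a - 0.32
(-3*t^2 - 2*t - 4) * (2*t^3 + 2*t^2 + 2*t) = -6*t^5 - 10*t^4 - 18*t^3 - 12*t^2 - 8*t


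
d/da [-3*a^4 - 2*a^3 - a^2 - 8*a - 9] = -12*a^3 - 6*a^2 - 2*a - 8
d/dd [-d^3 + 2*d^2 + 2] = d*(4 - 3*d)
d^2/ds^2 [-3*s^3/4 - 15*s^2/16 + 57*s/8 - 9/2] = -9*s/2 - 15/8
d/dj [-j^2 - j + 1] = -2*j - 1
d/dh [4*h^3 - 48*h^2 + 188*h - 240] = 12*h^2 - 96*h + 188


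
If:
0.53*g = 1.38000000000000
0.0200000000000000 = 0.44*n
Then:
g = 2.60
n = 0.05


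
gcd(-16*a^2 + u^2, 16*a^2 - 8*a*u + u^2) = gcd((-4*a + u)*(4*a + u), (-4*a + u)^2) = -4*a + u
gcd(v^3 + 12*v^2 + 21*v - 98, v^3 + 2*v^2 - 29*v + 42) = v^2 + 5*v - 14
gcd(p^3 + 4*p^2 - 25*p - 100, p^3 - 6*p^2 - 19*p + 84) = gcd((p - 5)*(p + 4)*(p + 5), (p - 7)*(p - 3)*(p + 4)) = p + 4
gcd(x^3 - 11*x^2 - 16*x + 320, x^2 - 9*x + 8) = x - 8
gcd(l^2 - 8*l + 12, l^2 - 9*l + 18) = l - 6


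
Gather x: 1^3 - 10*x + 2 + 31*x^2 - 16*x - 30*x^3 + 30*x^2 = -30*x^3 + 61*x^2 - 26*x + 3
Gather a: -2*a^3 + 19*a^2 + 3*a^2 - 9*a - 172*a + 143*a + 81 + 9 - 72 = -2*a^3 + 22*a^2 - 38*a + 18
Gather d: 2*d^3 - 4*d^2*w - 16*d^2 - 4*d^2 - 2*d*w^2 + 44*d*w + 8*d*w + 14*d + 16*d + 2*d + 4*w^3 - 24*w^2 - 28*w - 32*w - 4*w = 2*d^3 + d^2*(-4*w - 20) + d*(-2*w^2 + 52*w + 32) + 4*w^3 - 24*w^2 - 64*w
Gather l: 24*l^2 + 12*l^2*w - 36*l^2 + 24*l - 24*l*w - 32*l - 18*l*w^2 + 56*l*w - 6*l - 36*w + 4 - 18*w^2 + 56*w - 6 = l^2*(12*w - 12) + l*(-18*w^2 + 32*w - 14) - 18*w^2 + 20*w - 2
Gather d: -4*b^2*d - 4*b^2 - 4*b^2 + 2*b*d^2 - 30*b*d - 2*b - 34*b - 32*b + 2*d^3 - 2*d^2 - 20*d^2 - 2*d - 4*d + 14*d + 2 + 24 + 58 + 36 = -8*b^2 - 68*b + 2*d^3 + d^2*(2*b - 22) + d*(-4*b^2 - 30*b + 8) + 120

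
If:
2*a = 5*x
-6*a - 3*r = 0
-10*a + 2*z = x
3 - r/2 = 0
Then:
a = -3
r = 6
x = -6/5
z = -78/5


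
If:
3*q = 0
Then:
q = 0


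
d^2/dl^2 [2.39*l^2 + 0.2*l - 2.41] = 4.78000000000000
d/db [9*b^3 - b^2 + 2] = b*(27*b - 2)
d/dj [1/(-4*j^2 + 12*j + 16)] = (2*j - 3)/(4*(-j^2 + 3*j + 4)^2)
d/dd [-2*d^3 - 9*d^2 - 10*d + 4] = -6*d^2 - 18*d - 10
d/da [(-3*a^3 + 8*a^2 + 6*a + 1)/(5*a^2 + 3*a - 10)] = (-15*a^4 - 18*a^3 + 84*a^2 - 170*a - 63)/(25*a^4 + 30*a^3 - 91*a^2 - 60*a + 100)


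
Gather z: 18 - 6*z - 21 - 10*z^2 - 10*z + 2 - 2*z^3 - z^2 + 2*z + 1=-2*z^3 - 11*z^2 - 14*z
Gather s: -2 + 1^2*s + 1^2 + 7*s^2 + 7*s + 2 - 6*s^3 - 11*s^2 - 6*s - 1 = -6*s^3 - 4*s^2 + 2*s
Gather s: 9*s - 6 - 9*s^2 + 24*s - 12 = -9*s^2 + 33*s - 18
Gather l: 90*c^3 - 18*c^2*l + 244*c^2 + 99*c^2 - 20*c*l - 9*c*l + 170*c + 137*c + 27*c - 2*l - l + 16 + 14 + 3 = 90*c^3 + 343*c^2 + 334*c + l*(-18*c^2 - 29*c - 3) + 33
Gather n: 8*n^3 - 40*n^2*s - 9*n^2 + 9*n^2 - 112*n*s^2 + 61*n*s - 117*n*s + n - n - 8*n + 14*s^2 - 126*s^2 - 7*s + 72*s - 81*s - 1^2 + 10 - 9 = 8*n^3 - 40*n^2*s + n*(-112*s^2 - 56*s - 8) - 112*s^2 - 16*s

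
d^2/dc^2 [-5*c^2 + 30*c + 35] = -10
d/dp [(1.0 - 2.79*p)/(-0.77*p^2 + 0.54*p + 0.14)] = (-2.1483*p^2 + 1.54*p - 0.9306)/(0.5929*p^4 - 0.8316*p^3 + 0.076*p^2 + 0.1512*p + 0.0196)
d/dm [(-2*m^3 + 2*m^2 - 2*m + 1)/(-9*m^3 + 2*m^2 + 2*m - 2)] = (14*m^4 - 44*m^3 + 47*m^2 - 12*m + 2)/(81*m^6 - 36*m^5 - 32*m^4 + 44*m^3 - 4*m^2 - 8*m + 4)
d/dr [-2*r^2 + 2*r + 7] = 2 - 4*r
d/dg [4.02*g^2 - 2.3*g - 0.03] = 8.04*g - 2.3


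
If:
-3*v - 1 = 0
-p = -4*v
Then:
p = -4/3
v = -1/3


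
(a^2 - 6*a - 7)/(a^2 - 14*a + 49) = (a + 1)/(a - 7)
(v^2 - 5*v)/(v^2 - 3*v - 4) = v*(5 - v)/(-v^2 + 3*v + 4)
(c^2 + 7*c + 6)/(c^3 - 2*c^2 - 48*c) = (c + 1)/(c*(c - 8))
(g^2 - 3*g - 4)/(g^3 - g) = (g - 4)/(g*(g - 1))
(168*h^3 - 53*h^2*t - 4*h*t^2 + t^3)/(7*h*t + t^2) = 24*h^2/t - 11*h + t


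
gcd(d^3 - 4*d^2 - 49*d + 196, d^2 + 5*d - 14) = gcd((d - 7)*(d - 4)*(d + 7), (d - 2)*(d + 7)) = d + 7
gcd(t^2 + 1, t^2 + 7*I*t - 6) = t + I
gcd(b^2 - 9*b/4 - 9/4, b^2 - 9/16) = b + 3/4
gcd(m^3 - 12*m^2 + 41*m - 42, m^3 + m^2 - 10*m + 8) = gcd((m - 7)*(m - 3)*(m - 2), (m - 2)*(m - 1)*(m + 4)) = m - 2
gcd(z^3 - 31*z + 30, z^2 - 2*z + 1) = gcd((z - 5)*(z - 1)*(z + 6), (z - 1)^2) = z - 1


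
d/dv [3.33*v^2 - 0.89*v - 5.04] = 6.66*v - 0.89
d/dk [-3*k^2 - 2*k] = -6*k - 2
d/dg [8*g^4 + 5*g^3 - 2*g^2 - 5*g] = 32*g^3 + 15*g^2 - 4*g - 5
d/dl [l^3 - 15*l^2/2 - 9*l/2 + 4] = 3*l^2 - 15*l - 9/2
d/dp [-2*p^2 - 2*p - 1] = -4*p - 2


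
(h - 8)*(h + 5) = h^2 - 3*h - 40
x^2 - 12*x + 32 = (x - 8)*(x - 4)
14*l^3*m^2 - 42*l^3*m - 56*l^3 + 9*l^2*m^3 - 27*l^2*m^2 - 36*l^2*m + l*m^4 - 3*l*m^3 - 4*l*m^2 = (2*l + m)*(7*l + m)*(m - 4)*(l*m + l)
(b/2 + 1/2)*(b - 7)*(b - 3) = b^3/2 - 9*b^2/2 + 11*b/2 + 21/2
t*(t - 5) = t^2 - 5*t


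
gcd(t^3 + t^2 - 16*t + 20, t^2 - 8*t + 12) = t - 2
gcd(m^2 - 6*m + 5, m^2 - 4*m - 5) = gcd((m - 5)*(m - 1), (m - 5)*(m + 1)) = m - 5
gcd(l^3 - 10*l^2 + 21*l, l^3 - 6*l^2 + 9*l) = l^2 - 3*l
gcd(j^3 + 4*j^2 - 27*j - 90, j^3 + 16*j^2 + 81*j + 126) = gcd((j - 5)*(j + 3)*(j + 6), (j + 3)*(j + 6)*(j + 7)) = j^2 + 9*j + 18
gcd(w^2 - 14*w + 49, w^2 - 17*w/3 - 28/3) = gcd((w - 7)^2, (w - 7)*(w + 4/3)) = w - 7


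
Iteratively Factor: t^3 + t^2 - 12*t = (t - 3)*(t^2 + 4*t) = (t - 3)*(t + 4)*(t)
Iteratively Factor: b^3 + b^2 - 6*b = (b + 3)*(b^2 - 2*b) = (b - 2)*(b + 3)*(b)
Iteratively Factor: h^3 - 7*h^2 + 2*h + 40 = (h - 4)*(h^2 - 3*h - 10) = (h - 4)*(h + 2)*(h - 5)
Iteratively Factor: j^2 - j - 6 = (j + 2)*(j - 3)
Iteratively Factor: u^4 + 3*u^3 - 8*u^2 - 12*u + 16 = (u + 4)*(u^3 - u^2 - 4*u + 4) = (u + 2)*(u + 4)*(u^2 - 3*u + 2) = (u - 2)*(u + 2)*(u + 4)*(u - 1)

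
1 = 1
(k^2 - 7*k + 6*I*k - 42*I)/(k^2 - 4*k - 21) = (k + 6*I)/(k + 3)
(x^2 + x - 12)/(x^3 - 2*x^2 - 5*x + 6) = (x + 4)/(x^2 + x - 2)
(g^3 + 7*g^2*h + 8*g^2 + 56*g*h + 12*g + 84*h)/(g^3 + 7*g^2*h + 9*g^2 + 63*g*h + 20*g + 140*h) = (g^2 + 8*g + 12)/(g^2 + 9*g + 20)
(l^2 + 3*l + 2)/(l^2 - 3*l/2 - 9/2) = 2*(l^2 + 3*l + 2)/(2*l^2 - 3*l - 9)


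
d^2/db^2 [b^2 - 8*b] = 2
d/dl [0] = 0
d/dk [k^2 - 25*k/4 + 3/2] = 2*k - 25/4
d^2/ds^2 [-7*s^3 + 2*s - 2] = -42*s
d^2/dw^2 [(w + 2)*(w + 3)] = 2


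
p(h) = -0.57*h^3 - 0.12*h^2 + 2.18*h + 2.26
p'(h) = -1.71*h^2 - 0.24*h + 2.18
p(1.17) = 3.73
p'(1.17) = -0.44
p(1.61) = 3.08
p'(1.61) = -2.64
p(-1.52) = 0.67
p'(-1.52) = -1.41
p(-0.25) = 1.72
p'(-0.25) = 2.13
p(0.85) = 3.68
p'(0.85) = 0.74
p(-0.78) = 0.76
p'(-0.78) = 1.33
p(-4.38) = 38.31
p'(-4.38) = -29.57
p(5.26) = -72.55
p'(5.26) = -46.39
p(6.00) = -112.10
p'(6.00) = -60.82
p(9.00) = -403.37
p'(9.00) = -138.49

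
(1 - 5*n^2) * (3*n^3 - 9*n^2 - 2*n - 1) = -15*n^5 + 45*n^4 + 13*n^3 - 4*n^2 - 2*n - 1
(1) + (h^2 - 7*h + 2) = h^2 - 7*h + 3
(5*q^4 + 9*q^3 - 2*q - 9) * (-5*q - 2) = -25*q^5 - 55*q^4 - 18*q^3 + 10*q^2 + 49*q + 18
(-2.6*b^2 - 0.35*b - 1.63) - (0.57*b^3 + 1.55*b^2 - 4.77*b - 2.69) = -0.57*b^3 - 4.15*b^2 + 4.42*b + 1.06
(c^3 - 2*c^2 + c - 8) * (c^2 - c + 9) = c^5 - 3*c^4 + 12*c^3 - 27*c^2 + 17*c - 72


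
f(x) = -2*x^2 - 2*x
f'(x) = -4*x - 2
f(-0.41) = 0.48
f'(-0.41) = -0.36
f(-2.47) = -7.26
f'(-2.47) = 7.88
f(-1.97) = -3.82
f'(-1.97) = 5.88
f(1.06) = -4.37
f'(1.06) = -6.24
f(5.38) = -68.65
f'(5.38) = -23.52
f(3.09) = -25.28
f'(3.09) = -14.36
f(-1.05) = -0.10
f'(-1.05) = 2.20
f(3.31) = -28.53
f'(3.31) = -15.24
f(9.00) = -180.00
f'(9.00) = -38.00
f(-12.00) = -264.00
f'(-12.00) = 46.00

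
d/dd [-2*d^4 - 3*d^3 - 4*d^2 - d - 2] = -8*d^3 - 9*d^2 - 8*d - 1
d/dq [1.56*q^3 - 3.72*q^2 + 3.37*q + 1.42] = 4.68*q^2 - 7.44*q + 3.37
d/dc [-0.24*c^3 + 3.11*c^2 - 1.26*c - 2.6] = -0.72*c^2 + 6.22*c - 1.26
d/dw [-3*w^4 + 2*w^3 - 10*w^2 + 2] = 2*w*(-6*w^2 + 3*w - 10)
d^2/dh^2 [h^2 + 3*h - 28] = 2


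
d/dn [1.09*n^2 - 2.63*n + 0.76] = 2.18*n - 2.63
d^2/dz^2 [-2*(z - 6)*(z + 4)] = -4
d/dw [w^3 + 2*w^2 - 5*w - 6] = 3*w^2 + 4*w - 5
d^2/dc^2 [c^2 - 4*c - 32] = 2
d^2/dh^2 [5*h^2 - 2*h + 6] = 10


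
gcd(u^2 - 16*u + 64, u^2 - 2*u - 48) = u - 8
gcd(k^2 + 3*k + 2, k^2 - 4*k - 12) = k + 2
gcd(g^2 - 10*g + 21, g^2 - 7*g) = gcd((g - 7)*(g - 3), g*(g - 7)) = g - 7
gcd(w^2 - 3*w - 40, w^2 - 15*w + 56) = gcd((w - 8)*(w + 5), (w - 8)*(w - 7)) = w - 8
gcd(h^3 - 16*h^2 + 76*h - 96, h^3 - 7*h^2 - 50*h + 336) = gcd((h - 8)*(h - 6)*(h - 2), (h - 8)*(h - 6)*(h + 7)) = h^2 - 14*h + 48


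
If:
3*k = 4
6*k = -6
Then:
No Solution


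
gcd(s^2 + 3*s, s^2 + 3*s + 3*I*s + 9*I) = s + 3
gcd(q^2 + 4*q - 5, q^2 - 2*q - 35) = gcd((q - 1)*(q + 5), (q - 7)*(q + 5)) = q + 5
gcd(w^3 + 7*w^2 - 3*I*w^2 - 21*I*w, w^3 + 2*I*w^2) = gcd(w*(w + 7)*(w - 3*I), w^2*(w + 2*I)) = w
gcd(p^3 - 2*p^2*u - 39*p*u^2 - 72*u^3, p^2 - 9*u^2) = p + 3*u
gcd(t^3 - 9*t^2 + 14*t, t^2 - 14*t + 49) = t - 7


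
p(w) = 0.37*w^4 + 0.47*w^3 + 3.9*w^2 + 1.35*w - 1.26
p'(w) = 1.48*w^3 + 1.41*w^2 + 7.8*w + 1.35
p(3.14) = 91.95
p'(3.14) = 85.56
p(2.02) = 27.41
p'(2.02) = 35.06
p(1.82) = 21.01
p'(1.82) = 29.14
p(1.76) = 19.31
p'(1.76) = 27.51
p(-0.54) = -0.89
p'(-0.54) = -2.68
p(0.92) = 3.91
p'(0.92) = 10.87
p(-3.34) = 66.27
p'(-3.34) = -64.12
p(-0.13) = -1.37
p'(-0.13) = 0.36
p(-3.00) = 47.07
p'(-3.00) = -49.32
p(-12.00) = 7404.30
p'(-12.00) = -2446.65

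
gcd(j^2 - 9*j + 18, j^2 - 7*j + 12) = j - 3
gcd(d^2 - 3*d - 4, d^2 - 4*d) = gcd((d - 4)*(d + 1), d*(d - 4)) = d - 4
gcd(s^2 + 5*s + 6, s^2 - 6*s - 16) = s + 2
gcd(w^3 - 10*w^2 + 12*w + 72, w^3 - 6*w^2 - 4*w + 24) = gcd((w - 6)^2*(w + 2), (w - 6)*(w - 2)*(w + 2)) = w^2 - 4*w - 12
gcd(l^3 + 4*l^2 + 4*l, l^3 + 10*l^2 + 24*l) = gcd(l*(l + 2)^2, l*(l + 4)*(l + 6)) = l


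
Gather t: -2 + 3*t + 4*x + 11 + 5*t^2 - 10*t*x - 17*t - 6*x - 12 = 5*t^2 + t*(-10*x - 14) - 2*x - 3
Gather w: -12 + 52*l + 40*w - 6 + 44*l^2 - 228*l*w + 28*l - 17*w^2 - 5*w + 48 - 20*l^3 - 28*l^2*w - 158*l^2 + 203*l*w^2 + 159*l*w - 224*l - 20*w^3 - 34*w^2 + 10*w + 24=-20*l^3 - 114*l^2 - 144*l - 20*w^3 + w^2*(203*l - 51) + w*(-28*l^2 - 69*l + 45) + 54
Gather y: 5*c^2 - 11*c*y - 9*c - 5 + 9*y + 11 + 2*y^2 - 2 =5*c^2 - 9*c + 2*y^2 + y*(9 - 11*c) + 4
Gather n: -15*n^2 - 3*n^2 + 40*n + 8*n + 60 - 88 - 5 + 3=-18*n^2 + 48*n - 30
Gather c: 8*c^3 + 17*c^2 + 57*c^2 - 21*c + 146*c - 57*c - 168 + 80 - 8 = 8*c^3 + 74*c^2 + 68*c - 96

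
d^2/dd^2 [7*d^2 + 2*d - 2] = 14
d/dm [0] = 0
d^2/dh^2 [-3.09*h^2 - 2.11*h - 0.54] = -6.18000000000000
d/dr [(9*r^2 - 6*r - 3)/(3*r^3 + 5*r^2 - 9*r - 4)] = 3*(-9*r^4 + 12*r^3 - 8*r^2 - 14*r - 1)/(9*r^6 + 30*r^5 - 29*r^4 - 114*r^3 + 41*r^2 + 72*r + 16)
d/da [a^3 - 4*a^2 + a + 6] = 3*a^2 - 8*a + 1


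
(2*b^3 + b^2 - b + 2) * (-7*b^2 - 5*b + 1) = -14*b^5 - 17*b^4 + 4*b^3 - 8*b^2 - 11*b + 2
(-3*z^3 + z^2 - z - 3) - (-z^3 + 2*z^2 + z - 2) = -2*z^3 - z^2 - 2*z - 1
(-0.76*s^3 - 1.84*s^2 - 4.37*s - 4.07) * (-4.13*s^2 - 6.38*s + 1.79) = 3.1388*s^5 + 12.448*s^4 + 28.4269*s^3 + 41.3961*s^2 + 18.1443*s - 7.2853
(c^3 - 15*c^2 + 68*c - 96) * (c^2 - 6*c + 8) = c^5 - 21*c^4 + 166*c^3 - 624*c^2 + 1120*c - 768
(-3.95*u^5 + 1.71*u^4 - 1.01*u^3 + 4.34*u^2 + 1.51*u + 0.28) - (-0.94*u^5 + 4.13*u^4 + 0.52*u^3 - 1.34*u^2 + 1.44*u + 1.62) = -3.01*u^5 - 2.42*u^4 - 1.53*u^3 + 5.68*u^2 + 0.0700000000000001*u - 1.34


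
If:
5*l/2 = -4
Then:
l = -8/5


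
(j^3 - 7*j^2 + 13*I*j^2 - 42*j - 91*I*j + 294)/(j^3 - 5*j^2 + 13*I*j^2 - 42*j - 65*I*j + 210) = (j - 7)/(j - 5)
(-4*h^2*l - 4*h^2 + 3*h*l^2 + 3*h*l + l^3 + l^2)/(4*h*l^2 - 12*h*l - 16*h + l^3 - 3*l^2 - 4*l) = (-h + l)/(l - 4)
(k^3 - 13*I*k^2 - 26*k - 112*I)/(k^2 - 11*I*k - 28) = (k^2 - 6*I*k + 16)/(k - 4*I)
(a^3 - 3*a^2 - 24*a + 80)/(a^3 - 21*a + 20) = (a - 4)/(a - 1)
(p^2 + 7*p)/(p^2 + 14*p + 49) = p/(p + 7)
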